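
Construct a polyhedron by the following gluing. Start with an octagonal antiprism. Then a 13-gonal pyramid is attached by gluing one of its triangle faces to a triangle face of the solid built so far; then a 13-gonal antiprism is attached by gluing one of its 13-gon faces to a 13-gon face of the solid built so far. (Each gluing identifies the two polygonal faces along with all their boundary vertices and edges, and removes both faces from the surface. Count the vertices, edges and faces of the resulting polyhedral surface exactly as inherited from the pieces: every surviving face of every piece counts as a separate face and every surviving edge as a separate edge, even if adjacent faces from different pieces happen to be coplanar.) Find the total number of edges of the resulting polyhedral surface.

94

An octagonal antiprism: V=16, E=32, F=18.
Attach a 13-gonal pyramid (V=14, E=26, F=14) along a 3-gon: merge 3 vertices and 3 edges, delete both glued faces → V=27, E=55, F=30.
Attach a 13-gonal antiprism (V=26, E=52, F=28) along a 13-gon: merge 13 vertices and 13 edges, delete both glued faces → V=40, E=94, F=56.
Check: V − E + F = 40 − 94 + 56 = 2.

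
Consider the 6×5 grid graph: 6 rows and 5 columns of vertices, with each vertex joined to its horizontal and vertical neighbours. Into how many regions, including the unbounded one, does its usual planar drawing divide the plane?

The grid has V = 6·5 = 30 vertices and E = 6·4 + 5·5 = 49 edges.
F = 2 − V + E = 2 − 30 + 49 = 21.

21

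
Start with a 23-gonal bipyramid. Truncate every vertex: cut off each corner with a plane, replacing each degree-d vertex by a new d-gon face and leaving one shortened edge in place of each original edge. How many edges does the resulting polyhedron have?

207

The base solid has V = 25, E = 69, F = 46.
Truncation replaces each original edge-end by a new vertex, so V′ = 2E = 138.
Each original edge survives, and each old vertex of degree d contributes d new edges; summing degrees gives Σd = 2E, so E′ = E + 2E = 3E = 207.
Each original face survives and each original vertex becomes one new face: F′ = F + V = 71.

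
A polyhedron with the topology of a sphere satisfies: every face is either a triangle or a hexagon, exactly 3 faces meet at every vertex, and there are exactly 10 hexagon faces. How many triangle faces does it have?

Let x be the number of triangles; then F = 10 + x.
Edge–face incidences: 2E = 6·10 + 3·x = 60 + 3x.
Every vertex has degree 3, so 3V = 2E.
Euler: V − E + F = 2 ⇒ (2E)/3 − E + (10 + x) = 2.
Multiply by 6: 2·(2E) − 3·(2E) + 6·(10 + x) = 12, i.e. 60 + 6x − (60 + 3x) = 12.
Collecting terms: 3x = 12, so x = 4.
Then 2E = 60 + 3·4 = 72, so E = 36, V = 2E/3 = 24, F = 10 + 4 = 14.

4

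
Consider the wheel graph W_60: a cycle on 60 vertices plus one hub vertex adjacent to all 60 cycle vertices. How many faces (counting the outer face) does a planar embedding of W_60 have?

61

W_60 has V = 60 + 1 = 61 vertices and E = 2·60 = 120 edges.
By Euler's formula F = 2 − V + E = 2 − 61 + 120 = 61.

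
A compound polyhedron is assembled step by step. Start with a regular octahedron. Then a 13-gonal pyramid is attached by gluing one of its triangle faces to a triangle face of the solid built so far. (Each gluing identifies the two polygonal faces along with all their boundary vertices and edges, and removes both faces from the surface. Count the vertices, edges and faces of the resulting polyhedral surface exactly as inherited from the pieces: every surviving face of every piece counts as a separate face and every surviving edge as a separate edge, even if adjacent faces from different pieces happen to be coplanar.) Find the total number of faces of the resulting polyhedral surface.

A regular octahedron: V=6, E=12, F=8.
Attach a 13-gonal pyramid (V=14, E=26, F=14) along a 3-gon: merge 3 vertices and 3 edges, delete both glued faces → V=17, E=35, F=20.
Check: V − E + F = 17 − 35 + 20 = 2.

20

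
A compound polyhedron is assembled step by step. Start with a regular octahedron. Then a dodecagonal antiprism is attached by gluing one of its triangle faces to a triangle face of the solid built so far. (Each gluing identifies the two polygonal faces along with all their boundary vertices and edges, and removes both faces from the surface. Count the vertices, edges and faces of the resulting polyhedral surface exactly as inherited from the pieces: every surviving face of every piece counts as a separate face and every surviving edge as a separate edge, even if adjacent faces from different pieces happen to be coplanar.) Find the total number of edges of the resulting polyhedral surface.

57

A regular octahedron: V=6, E=12, F=8.
Attach a dodecagonal antiprism (V=24, E=48, F=26) along a 3-gon: merge 3 vertices and 3 edges, delete both glued faces → V=27, E=57, F=32.
Check: V − E + F = 27 − 57 + 32 = 2.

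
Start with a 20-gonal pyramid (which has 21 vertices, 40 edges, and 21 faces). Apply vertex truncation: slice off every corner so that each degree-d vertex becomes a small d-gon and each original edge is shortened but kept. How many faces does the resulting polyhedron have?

Truncation replaces each original edge-end by a new vertex, so V′ = 2E = 80.
Each original edge survives, and each old vertex of degree d contributes d new edges; summing degrees gives Σd = 2E, so E′ = E + 2E = 3E = 120.
Each original face survives and each original vertex becomes one new face: F′ = F + V = 42.

42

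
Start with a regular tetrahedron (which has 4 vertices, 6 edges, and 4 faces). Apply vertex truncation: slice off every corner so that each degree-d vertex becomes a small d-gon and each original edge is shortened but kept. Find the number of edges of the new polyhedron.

Truncation replaces each original edge-end by a new vertex, so V′ = 2E = 12.
Each original edge survives, and each old vertex of degree d contributes d new edges; summing degrees gives Σd = 2E, so E′ = E + 2E = 3E = 18.
Each original face survives and each original vertex becomes one new face: F′ = F + V = 8.

18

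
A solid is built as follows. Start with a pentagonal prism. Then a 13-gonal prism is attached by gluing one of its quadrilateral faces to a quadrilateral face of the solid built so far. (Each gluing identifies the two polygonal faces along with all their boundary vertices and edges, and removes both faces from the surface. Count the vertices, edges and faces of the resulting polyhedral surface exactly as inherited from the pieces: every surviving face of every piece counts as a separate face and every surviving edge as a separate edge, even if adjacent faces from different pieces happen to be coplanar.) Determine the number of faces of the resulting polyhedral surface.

20

A pentagonal prism: V=10, E=15, F=7.
Attach a 13-gonal prism (V=26, E=39, F=15) along a 4-gon: merge 4 vertices and 4 edges, delete both glued faces → V=32, E=50, F=20.
Check: V − E + F = 32 − 50 + 20 = 2.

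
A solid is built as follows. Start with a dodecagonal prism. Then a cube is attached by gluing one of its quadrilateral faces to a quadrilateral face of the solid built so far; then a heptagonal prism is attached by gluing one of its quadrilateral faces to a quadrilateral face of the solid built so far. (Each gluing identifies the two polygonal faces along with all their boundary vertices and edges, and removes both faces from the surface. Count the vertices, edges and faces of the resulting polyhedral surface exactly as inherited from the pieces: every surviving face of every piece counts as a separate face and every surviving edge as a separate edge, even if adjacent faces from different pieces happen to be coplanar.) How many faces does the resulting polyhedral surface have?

25

A dodecagonal prism: V=24, E=36, F=14.
Attach a cube (V=8, E=12, F=6) along a 4-gon: merge 4 vertices and 4 edges, delete both glued faces → V=28, E=44, F=18.
Attach a heptagonal prism (V=14, E=21, F=9) along a 4-gon: merge 4 vertices and 4 edges, delete both glued faces → V=38, E=61, F=25.
Check: V − E + F = 38 − 61 + 25 = 2.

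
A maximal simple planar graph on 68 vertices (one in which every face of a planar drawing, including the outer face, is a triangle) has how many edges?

198

In a plane triangulation 3F = 2E and V − E + F = 2, so E = 3V − 6 = 3·68 − 6 = 198.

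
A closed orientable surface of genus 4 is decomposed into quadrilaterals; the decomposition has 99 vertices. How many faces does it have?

105

χ = 2 − 2·4 = -6, and every face is a square so 4F = 2E.
V − E + F = -6 with E = 4F/2 gives 99 − (4/2 − 1)·F = -6, so F = 105 and E = 210.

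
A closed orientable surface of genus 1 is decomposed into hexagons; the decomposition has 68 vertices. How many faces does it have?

χ = 2 − 2·1 = 0, and every face is a hexagon so 6F = 2E.
V − E + F = 0 with E = 6F/2 gives 68 − (6/2 − 1)·F = 0, so F = 34 and E = 102.

34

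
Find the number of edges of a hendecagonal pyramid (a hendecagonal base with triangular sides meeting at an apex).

A pyramid on an n-gon base has one n-gon and n triangles: V = 11 + 1 = 12, E = 2·11 = 22, F = 11 + 1 = 12.
Check: V − E + F = 12 − 22 + 12 = 2.

22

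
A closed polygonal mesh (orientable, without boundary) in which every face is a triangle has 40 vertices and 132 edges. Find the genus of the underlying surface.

3

Every face is a triangle and each edge borders two faces, so 3F = 2·132, giving F = 88.
χ = V − E + F = 40 − 132 + 88 = -4.
For a closed orientable surface χ = 2 − 2g, so g = (2 − (-4))/2 = 3.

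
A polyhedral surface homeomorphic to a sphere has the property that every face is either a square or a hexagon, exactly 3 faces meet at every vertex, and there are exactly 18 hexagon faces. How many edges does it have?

Let x be the number of squares; then F = 18 + x.
Edge–face incidences: 2E = 6·18 + 4·x = 108 + 4x.
Every vertex has degree 3, so 3V = 2E.
Euler: V − E + F = 2 ⇒ (2E)/3 − E + (18 + x) = 2.
Multiply by 6: 2·(2E) − 3·(2E) + 6·(18 + x) = 12, i.e. 108 + 6x − (108 + 4x) = 12.
Collecting terms: 2x = 12, so x = 6.
Then 2E = 108 + 4·6 = 132, so E = 66, V = 2E/3 = 44, F = 18 + 6 = 24.

66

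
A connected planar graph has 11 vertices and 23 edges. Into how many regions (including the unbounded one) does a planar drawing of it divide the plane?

14

Euler's formula for a connected plane graph: V − E + F = 2, so F = 2 − 11 + 23 = 14.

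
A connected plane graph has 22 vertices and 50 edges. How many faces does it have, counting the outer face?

Euler's formula for a connected plane graph: V − E + F = 2, so F = 2 − 22 + 50 = 30.

30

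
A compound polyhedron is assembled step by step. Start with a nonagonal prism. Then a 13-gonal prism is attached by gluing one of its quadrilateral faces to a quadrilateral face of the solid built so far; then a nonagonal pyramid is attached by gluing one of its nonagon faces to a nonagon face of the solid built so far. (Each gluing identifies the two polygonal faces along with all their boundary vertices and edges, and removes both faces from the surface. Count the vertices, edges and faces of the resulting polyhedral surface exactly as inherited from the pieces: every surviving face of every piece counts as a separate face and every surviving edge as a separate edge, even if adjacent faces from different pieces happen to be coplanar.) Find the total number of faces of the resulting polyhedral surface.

A nonagonal prism: V=18, E=27, F=11.
Attach a 13-gonal prism (V=26, E=39, F=15) along a 4-gon: merge 4 vertices and 4 edges, delete both glued faces → V=40, E=62, F=24.
Attach a nonagonal pyramid (V=10, E=18, F=10) along a 9-gon: merge 9 vertices and 9 edges, delete both glued faces → V=41, E=71, F=32.
Check: V − E + F = 41 − 71 + 32 = 2.

32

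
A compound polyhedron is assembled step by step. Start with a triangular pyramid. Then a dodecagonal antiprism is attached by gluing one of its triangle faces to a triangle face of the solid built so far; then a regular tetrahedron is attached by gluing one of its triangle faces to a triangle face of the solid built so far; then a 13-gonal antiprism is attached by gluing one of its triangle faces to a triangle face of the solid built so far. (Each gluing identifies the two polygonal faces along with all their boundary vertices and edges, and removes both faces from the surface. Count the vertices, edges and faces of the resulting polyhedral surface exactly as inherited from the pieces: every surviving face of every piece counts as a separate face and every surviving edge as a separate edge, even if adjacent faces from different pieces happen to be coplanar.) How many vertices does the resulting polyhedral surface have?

49

A triangular pyramid: V=4, E=6, F=4.
Attach a dodecagonal antiprism (V=24, E=48, F=26) along a 3-gon: merge 3 vertices and 3 edges, delete both glued faces → V=25, E=51, F=28.
Attach a regular tetrahedron (V=4, E=6, F=4) along a 3-gon: merge 3 vertices and 3 edges, delete both glued faces → V=26, E=54, F=30.
Attach a 13-gonal antiprism (V=26, E=52, F=28) along a 3-gon: merge 3 vertices and 3 edges, delete both glued faces → V=49, E=103, F=56.
Check: V − E + F = 49 − 103 + 56 = 2.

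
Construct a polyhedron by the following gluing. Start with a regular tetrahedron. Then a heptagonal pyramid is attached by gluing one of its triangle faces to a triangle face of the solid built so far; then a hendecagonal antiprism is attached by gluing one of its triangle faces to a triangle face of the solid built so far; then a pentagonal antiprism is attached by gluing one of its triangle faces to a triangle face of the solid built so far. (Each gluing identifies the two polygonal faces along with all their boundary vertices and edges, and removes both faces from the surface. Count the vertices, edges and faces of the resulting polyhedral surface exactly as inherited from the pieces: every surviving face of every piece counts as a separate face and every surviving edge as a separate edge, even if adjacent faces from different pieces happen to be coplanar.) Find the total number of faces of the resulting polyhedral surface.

42

A regular tetrahedron: V=4, E=6, F=4.
Attach a heptagonal pyramid (V=8, E=14, F=8) along a 3-gon: merge 3 vertices and 3 edges, delete both glued faces → V=9, E=17, F=10.
Attach a hendecagonal antiprism (V=22, E=44, F=24) along a 3-gon: merge 3 vertices and 3 edges, delete both glued faces → V=28, E=58, F=32.
Attach a pentagonal antiprism (V=10, E=20, F=12) along a 3-gon: merge 3 vertices and 3 edges, delete both glued faces → V=35, E=75, F=42.
Check: V − E + F = 35 − 75 + 42 = 2.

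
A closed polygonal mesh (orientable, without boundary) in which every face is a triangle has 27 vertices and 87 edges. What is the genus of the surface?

2

Every face is a triangle and each edge borders two faces, so 3F = 2·87, giving F = 58.
χ = V − E + F = 27 − 87 + 58 = -2.
For a closed orientable surface χ = 2 − 2g, so g = (2 − (-2))/2 = 2.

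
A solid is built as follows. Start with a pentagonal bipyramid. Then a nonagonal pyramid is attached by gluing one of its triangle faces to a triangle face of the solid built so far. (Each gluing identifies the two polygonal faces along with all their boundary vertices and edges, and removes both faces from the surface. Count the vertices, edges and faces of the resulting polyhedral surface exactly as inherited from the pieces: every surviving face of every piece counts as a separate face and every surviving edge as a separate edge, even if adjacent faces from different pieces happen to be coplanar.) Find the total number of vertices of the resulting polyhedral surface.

14

A pentagonal bipyramid: V=7, E=15, F=10.
Attach a nonagonal pyramid (V=10, E=18, F=10) along a 3-gon: merge 3 vertices and 3 edges, delete both glued faces → V=14, E=30, F=18.
Check: V − E + F = 14 − 30 + 18 = 2.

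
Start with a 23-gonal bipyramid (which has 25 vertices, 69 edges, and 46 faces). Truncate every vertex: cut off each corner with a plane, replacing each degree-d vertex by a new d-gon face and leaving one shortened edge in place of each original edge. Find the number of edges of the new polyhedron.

207

Truncation replaces each original edge-end by a new vertex, so V′ = 2E = 138.
Each original edge survives, and each old vertex of degree d contributes d new edges; summing degrees gives Σd = 2E, so E′ = E + 2E = 3E = 207.
Each original face survives and each original vertex becomes one new face: F′ = F + V = 71.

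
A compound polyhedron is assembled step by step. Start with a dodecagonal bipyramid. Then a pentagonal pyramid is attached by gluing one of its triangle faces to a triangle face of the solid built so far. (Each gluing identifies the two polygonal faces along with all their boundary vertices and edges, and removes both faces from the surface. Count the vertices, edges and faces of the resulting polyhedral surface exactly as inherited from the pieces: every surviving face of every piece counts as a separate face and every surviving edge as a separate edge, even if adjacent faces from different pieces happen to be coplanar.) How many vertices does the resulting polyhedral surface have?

17

A dodecagonal bipyramid: V=14, E=36, F=24.
Attach a pentagonal pyramid (V=6, E=10, F=6) along a 3-gon: merge 3 vertices and 3 edges, delete both glued faces → V=17, E=43, F=28.
Check: V − E + F = 17 − 43 + 28 = 2.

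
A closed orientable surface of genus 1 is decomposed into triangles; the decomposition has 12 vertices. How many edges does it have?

χ = 2 − 2·1 = 0, and every face is a triangle so 3F = 2E.
V − E + F = 0 with E = 3F/2 gives 12 − (3/2 − 1)·F = 0, so F = 24 and E = 36.

36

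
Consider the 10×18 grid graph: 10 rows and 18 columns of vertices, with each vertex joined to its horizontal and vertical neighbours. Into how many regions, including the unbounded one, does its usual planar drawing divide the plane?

The grid has V = 10·18 = 180 vertices and E = 10·17 + 18·9 = 332 edges.
F = 2 − V + E = 2 − 180 + 332 = 154.

154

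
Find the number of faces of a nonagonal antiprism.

An antiprism on an n-gon has two n-gon caps and 2n triangles: V = 2·9 = 18, E = 4·9 = 36, F = 2·9 + 2 = 20.

20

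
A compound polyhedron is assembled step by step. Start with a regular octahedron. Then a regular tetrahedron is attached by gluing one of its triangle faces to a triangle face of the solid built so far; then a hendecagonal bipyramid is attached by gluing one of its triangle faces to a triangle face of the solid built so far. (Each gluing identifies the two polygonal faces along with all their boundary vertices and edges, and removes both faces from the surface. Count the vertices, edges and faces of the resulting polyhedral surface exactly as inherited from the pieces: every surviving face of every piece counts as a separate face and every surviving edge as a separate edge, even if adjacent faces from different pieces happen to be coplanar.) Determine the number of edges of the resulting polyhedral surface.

A regular octahedron: V=6, E=12, F=8.
Attach a regular tetrahedron (V=4, E=6, F=4) along a 3-gon: merge 3 vertices and 3 edges, delete both glued faces → V=7, E=15, F=10.
Attach a hendecagonal bipyramid (V=13, E=33, F=22) along a 3-gon: merge 3 vertices and 3 edges, delete both glued faces → V=17, E=45, F=30.
Check: V − E + F = 17 − 45 + 30 = 2.

45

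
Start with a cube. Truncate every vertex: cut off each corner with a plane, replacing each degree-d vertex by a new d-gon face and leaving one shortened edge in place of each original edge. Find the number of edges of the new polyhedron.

36

The base solid has V = 8, E = 12, F = 6.
Truncation replaces each original edge-end by a new vertex, so V′ = 2E = 24.
Each original edge survives, and each old vertex of degree d contributes d new edges; summing degrees gives Σd = 2E, so E′ = E + 2E = 3E = 36.
Each original face survives and each original vertex becomes one new face: F′ = F + V = 14.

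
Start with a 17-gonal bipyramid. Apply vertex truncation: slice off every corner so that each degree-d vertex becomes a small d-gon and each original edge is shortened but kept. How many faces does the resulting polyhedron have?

The base solid has V = 19, E = 51, F = 34.
Truncation replaces each original edge-end by a new vertex, so V′ = 2E = 102.
Each original edge survives, and each old vertex of degree d contributes d new edges; summing degrees gives Σd = 2E, so E′ = E + 2E = 3E = 153.
Each original face survives and each original vertex becomes one new face: F′ = F + V = 53.

53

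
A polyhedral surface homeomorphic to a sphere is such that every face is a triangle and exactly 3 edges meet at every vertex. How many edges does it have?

6

Each face has 3 edges and each edge borders two faces, so 2E = 3F.
Each vertex has degree 3, so 3V = 2E and hence V = 3F/3.
Euler: V − E + F = 2 ⇒ (3F/3) − (3F/2) + F = 2.
Multiply by 6: (6 − 9 + 6)F = 12, i.e. 3F = 12.
So F = 4, E = 3·4/2 = 6, V = 3·4/3 = 4.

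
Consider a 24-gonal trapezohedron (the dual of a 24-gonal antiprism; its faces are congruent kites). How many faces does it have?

The n-trapezohedron (dual of the n-antiprism) has V = 2·24 + 2 = 50, E = 4·24 = 96, F = 2·24 = 48.

48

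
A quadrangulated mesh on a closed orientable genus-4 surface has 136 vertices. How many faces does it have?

χ = 2 − 2·4 = -6, and every face is a square so 4F = 2E.
V − E + F = -6 with E = 4F/2 gives 136 − (4/2 − 1)·F = -6, so F = 142 and E = 284.

142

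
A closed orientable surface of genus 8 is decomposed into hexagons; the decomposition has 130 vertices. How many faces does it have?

χ = 2 − 2·8 = -14, and every face is a hexagon so 6F = 2E.
V − E + F = -14 with E = 6F/2 gives 130 − (6/2 − 1)·F = -14, so F = 72 and E = 216.

72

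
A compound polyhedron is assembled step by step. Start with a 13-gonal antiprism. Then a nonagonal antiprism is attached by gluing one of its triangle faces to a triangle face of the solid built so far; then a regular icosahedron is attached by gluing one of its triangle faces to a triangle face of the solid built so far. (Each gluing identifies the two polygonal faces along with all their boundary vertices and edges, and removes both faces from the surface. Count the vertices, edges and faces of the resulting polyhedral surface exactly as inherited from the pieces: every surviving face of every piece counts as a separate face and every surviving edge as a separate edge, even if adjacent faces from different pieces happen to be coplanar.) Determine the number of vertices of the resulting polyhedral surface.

50

A 13-gonal antiprism: V=26, E=52, F=28.
Attach a nonagonal antiprism (V=18, E=36, F=20) along a 3-gon: merge 3 vertices and 3 edges, delete both glued faces → V=41, E=85, F=46.
Attach a regular icosahedron (V=12, E=30, F=20) along a 3-gon: merge 3 vertices and 3 edges, delete both glued faces → V=50, E=112, F=64.
Check: V − E + F = 50 − 112 + 64 = 2.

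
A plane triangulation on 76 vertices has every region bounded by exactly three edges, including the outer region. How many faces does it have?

In a plane triangulation 3F = 2E and V − E + F = 2, so F = 2V − 4 = 2·76 − 4 = 148.

148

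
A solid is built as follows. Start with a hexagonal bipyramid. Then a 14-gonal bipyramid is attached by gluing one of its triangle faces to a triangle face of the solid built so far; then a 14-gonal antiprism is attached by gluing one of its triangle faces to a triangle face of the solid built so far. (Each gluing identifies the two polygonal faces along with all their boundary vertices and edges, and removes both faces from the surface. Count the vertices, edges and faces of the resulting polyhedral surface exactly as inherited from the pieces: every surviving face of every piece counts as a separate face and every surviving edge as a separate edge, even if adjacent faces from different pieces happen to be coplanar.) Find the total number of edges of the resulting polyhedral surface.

A hexagonal bipyramid: V=8, E=18, F=12.
Attach a 14-gonal bipyramid (V=16, E=42, F=28) along a 3-gon: merge 3 vertices and 3 edges, delete both glued faces → V=21, E=57, F=38.
Attach a 14-gonal antiprism (V=28, E=56, F=30) along a 3-gon: merge 3 vertices and 3 edges, delete both glued faces → V=46, E=110, F=66.
Check: V − E + F = 46 − 110 + 66 = 2.

110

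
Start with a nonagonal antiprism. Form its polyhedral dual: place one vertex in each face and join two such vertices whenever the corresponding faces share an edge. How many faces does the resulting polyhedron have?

18

The base solid has V = 18, E = 36, F = 20.
The dual swaps V and F and preserves E: V′ = F = 20, E′ = E = 36, F′ = V = 18.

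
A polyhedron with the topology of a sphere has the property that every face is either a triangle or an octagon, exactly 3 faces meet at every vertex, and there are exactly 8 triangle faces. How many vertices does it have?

Let x be the number of octagons; then F = 8 + x.
Edge–face incidences: 2E = 3·8 + 8·x = 24 + 8x.
Every vertex has degree 3, so 3V = 2E.
Euler: V − E + F = 2 ⇒ (2E)/3 − E + (8 + x) = 2.
Multiply by 6: 2·(2E) − 3·(2E) + 6·(8 + x) = 12, i.e. 48 + 6x − (24 + 8x) = 12.
Collecting terms: −2x + 24 = 12, so −2x = −12, so x = 6.
Then 2E = 24 + 8·6 = 72, so E = 36, V = 2E/3 = 24, F = 8 + 6 = 14.

24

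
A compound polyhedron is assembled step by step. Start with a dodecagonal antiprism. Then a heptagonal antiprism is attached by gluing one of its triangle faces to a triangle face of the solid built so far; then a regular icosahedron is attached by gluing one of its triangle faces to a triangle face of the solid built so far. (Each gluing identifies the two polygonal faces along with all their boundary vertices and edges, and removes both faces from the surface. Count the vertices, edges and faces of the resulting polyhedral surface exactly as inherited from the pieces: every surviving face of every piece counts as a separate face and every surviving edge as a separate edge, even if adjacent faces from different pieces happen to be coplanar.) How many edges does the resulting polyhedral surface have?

100

A dodecagonal antiprism: V=24, E=48, F=26.
Attach a heptagonal antiprism (V=14, E=28, F=16) along a 3-gon: merge 3 vertices and 3 edges, delete both glued faces → V=35, E=73, F=40.
Attach a regular icosahedron (V=12, E=30, F=20) along a 3-gon: merge 3 vertices and 3 edges, delete both glued faces → V=44, E=100, F=58.
Check: V − E + F = 44 − 100 + 58 = 2.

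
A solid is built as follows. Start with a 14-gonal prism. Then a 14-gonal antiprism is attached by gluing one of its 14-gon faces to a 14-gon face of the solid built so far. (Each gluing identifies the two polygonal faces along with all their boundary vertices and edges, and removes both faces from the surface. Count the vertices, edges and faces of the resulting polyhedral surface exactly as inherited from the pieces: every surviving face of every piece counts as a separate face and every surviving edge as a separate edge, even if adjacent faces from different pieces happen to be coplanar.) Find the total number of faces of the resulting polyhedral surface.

44

A 14-gonal prism: V=28, E=42, F=16.
Attach a 14-gonal antiprism (V=28, E=56, F=30) along a 14-gon: merge 14 vertices and 14 edges, delete both glued faces → V=42, E=84, F=44.
Check: V − E + F = 42 − 84 + 44 = 2.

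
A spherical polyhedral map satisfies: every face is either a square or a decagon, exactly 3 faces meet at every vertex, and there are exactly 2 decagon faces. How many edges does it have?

30

Let x be the number of squares; then F = 2 + x.
Edge–face incidences: 2E = 10·2 + 4·x = 20 + 4x.
Every vertex has degree 3, so 3V = 2E.
Euler: V − E + F = 2 ⇒ (2E)/3 − E + (2 + x) = 2.
Multiply by 6: 2·(2E) − 3·(2E) + 6·(2 + x) = 12, i.e. 12 + 6x − (20 + 4x) = 12.
Collecting terms: 2x − 8 = 12, so 2x = 20, so x = 10.
Then 2E = 20 + 4·10 = 60, so E = 30, V = 2E/3 = 20, F = 2 + 10 = 12.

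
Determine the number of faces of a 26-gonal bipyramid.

A bipyramid over an n-gon has 2n triangular faces and n + 2 vertices: V = 26 + 2 = 28, E = 3·26 = 78, F = 2·26 = 52.

52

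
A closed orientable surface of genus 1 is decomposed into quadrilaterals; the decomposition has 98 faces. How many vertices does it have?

χ = 2 − 2·1 = 0, and every face is a square so 4F = 2E.
E = 4·98/2 = 196. Then V = 0 + E − F = 0 + 196 − 98 = 98.

98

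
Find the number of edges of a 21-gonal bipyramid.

A bipyramid over an n-gon has 2n triangular faces and n + 2 vertices: V = 21 + 2 = 23, E = 3·21 = 63, F = 2·21 = 42.

63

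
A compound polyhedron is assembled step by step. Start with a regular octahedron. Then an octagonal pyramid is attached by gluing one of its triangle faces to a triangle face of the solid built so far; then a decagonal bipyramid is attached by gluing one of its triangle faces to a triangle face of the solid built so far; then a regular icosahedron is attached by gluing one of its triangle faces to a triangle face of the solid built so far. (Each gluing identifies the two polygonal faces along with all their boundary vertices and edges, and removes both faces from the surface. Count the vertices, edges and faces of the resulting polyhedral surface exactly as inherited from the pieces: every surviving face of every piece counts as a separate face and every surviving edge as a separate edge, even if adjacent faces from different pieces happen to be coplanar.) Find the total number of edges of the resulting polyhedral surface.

79

A regular octahedron: V=6, E=12, F=8.
Attach an octagonal pyramid (V=9, E=16, F=9) along a 3-gon: merge 3 vertices and 3 edges, delete both glued faces → V=12, E=25, F=15.
Attach a decagonal bipyramid (V=12, E=30, F=20) along a 3-gon: merge 3 vertices and 3 edges, delete both glued faces → V=21, E=52, F=33.
Attach a regular icosahedron (V=12, E=30, F=20) along a 3-gon: merge 3 vertices and 3 edges, delete both glued faces → V=30, E=79, F=51.
Check: V − E + F = 30 − 79 + 51 = 2.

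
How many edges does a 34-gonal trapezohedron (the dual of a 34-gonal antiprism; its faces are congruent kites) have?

136

The n-trapezohedron (dual of the n-antiprism) has V = 2·34 + 2 = 70, E = 4·34 = 136, F = 2·34 = 68.
Check: V − E + F = 70 − 136 + 68 = 2.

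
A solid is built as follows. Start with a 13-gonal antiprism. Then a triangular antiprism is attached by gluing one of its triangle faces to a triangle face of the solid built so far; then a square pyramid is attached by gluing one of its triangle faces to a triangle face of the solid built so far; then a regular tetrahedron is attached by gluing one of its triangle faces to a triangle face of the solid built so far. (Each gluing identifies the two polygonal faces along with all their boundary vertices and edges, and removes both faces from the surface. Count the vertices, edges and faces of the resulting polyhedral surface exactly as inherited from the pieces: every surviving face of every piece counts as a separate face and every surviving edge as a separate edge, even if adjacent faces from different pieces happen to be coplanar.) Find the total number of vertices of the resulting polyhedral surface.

32

A 13-gonal antiprism: V=26, E=52, F=28.
Attach a triangular antiprism (V=6, E=12, F=8) along a 3-gon: merge 3 vertices and 3 edges, delete both glued faces → V=29, E=61, F=34.
Attach a square pyramid (V=5, E=8, F=5) along a 3-gon: merge 3 vertices and 3 edges, delete both glued faces → V=31, E=66, F=37.
Attach a regular tetrahedron (V=4, E=6, F=4) along a 3-gon: merge 3 vertices and 3 edges, delete both glued faces → V=32, E=69, F=39.
Check: V − E + F = 32 − 69 + 39 = 2.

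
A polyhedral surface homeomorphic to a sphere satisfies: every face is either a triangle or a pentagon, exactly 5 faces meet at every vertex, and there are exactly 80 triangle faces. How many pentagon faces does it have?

Let x be the number of pentagons; then F = 80 + x.
Edge–face incidences: 2E = 3·80 + 5·x = 240 + 5x.
Every vertex has degree 5, so 5V = 2E.
Euler: V − E + F = 2 ⇒ (2E)/5 − E + (80 + x) = 2.
Multiply by 10: 2·(2E) − 5·(2E) + 10·(80 + x) = 20, i.e. 800 + 10x − 3·(240 + 5x) = 20.
Collecting terms: −5x + 80 = 20, so −5x = −60, so x = 12.
Then 2E = 240 + 5·12 = 300, so E = 150, V = 2E/5 = 60, F = 80 + 12 = 92.

12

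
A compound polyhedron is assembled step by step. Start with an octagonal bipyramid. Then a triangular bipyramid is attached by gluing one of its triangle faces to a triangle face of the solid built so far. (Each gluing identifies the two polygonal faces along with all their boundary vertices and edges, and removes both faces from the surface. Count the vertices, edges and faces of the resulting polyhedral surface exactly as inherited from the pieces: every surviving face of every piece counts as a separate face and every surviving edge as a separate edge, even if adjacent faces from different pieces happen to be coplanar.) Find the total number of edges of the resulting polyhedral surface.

An octagonal bipyramid: V=10, E=24, F=16.
Attach a triangular bipyramid (V=5, E=9, F=6) along a 3-gon: merge 3 vertices and 3 edges, delete both glued faces → V=12, E=30, F=20.
Check: V − E + F = 12 − 30 + 20 = 2.

30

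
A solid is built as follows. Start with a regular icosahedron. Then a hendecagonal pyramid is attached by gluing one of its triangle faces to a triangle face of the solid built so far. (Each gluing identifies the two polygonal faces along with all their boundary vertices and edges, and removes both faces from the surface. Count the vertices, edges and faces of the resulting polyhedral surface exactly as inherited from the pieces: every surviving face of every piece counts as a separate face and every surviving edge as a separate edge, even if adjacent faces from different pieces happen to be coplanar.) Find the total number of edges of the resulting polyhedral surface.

49

A regular icosahedron: V=12, E=30, F=20.
Attach a hendecagonal pyramid (V=12, E=22, F=12) along a 3-gon: merge 3 vertices and 3 edges, delete both glued faces → V=21, E=49, F=30.
Check: V − E + F = 21 − 49 + 30 = 2.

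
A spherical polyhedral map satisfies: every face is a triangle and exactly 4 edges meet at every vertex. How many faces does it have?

8

Each face has 3 edges and each edge borders two faces, so 2E = 3F.
Each vertex has degree 4, so 4V = 2E and hence V = 3F/4.
Euler: V − E + F = 2 ⇒ (3F/4) − (3F/2) + F = 2.
Multiply by 8: (6 − 12 + 8)F = 16, i.e. 2F = 16.
So F = 8, E = 3·8/2 = 12, V = 3·8/4 = 6.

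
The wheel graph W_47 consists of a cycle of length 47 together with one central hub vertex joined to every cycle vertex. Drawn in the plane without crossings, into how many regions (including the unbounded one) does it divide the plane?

W_47 has V = 47 + 1 = 48 vertices and E = 2·47 = 94 edges.
By Euler's formula F = 2 − V + E = 2 − 48 + 94 = 48.

48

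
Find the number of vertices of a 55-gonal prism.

110

A prism on an n-gon has two n-gon bases and n rectangular sides: V = 2·55 = 110, E = 3·55 = 165, F = 55 + 2 = 57.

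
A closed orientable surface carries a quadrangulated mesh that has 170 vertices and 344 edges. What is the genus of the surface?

2

Every face is a square and each edge borders two faces, so 4F = 2·344, giving F = 172.
χ = V − E + F = 170 − 344 + 172 = -2.
For a closed orientable surface χ = 2 − 2g, so g = (2 − (-2))/2 = 2.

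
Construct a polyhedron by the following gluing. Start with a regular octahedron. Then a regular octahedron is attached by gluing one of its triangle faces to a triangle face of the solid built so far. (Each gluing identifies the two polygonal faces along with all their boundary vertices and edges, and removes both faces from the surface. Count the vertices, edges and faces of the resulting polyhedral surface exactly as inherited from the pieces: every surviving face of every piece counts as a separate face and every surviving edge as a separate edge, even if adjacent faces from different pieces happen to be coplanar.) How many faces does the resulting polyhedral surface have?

14

A regular octahedron: V=6, E=12, F=8.
Attach a regular octahedron (V=6, E=12, F=8) along a 3-gon: merge 3 vertices and 3 edges, delete both glued faces → V=9, E=21, F=14.
Check: V − E + F = 9 − 21 + 14 = 2.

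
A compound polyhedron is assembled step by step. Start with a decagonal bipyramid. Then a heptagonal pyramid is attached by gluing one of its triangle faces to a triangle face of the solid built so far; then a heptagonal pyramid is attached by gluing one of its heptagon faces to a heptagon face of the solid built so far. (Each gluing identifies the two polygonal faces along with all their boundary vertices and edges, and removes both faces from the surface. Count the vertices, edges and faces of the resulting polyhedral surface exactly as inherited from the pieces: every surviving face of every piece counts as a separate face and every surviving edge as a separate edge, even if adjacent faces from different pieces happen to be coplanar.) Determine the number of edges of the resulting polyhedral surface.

A decagonal bipyramid: V=12, E=30, F=20.
Attach a heptagonal pyramid (V=8, E=14, F=8) along a 3-gon: merge 3 vertices and 3 edges, delete both glued faces → V=17, E=41, F=26.
Attach a heptagonal pyramid (V=8, E=14, F=8) along a 7-gon: merge 7 vertices and 7 edges, delete both glued faces → V=18, E=48, F=32.
Check: V − E + F = 18 − 48 + 32 = 2.

48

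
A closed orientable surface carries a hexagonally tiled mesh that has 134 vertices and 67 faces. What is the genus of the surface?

1

Every face is a hexagon, so 2E = 6·67 = 402, giving E = 201.
χ = V − E + F = 134 − 201 + 67 = 0.
For a closed orientable surface χ = 2 − 2g, so g = (2 − (0))/2 = 1.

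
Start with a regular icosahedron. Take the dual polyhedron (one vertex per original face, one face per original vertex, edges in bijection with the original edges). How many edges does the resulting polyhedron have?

30

The base solid has V = 12, E = 30, F = 20.
The dual swaps V and F and preserves E: V′ = F = 20, E′ = E = 30, F′ = V = 12.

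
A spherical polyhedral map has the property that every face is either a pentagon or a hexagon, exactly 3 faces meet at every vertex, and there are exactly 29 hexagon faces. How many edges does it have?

Let x be the number of pentagons; then F = 29 + x.
Edge–face incidences: 2E = 6·29 + 5·x = 174 + 5x.
Every vertex has degree 3, so 3V = 2E.
Euler: V − E + F = 2 ⇒ (2E)/3 − E + (29 + x) = 2.
Multiply by 6: 2·(2E) − 3·(2E) + 6·(29 + x) = 12, i.e. 174 + 6x − (174 + 5x) = 12.
Collecting terms: x = 12.
Then 2E = 174 + 5·12 = 234, so E = 117, V = 2E/3 = 78, F = 29 + 12 = 41.

117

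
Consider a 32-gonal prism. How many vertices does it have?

64

A prism on an n-gon has two n-gon bases and n rectangular sides: V = 2·32 = 64, E = 3·32 = 96, F = 32 + 2 = 34.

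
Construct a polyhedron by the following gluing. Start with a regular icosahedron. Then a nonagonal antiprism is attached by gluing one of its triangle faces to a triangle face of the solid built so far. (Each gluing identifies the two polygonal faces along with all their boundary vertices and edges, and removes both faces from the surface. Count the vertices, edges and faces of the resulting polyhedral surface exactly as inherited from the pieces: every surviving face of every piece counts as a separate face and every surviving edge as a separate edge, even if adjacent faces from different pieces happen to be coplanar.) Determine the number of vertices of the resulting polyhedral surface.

27

A regular icosahedron: V=12, E=30, F=20.
Attach a nonagonal antiprism (V=18, E=36, F=20) along a 3-gon: merge 3 vertices and 3 edges, delete both glued faces → V=27, E=63, F=38.
Check: V − E + F = 27 − 63 + 38 = 2.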